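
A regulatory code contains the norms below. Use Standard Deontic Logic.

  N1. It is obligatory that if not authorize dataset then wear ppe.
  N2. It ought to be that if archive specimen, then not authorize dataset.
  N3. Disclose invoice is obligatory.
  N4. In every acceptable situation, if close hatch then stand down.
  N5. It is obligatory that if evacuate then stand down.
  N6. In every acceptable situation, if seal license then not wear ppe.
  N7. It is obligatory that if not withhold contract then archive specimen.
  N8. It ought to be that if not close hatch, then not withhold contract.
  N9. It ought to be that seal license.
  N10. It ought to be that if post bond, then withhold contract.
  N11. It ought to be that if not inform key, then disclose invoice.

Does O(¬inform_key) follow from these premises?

No

Premise 11 is O(¬inform_key → disclose_invoice); even if O(disclose_invoice) held, inferring O(¬inform_key) would be affirming the consequent — invalid.
No other premise forces O(¬inform_key). An ideal world satisfying every premise can still have ¬inform_key false, so O(¬inform_key) is not derivable.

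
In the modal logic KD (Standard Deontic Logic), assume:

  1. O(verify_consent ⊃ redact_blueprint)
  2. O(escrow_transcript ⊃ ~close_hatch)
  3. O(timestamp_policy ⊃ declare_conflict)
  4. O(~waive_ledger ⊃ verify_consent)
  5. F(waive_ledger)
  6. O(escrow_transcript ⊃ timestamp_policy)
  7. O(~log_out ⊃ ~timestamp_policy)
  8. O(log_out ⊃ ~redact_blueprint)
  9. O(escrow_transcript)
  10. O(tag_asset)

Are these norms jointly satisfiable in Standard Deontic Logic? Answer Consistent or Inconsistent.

Inconsistent

F(waive_ledger) at premise 5 means O(~waive_ledger).
Applying K to premise 4 (O(~waive_ledger ⊃ verify_consent)) and O(~waive_ledger) yields O(verify_consent).
With premise 1, O(verify_consent ⊃ redact_blueprint), the K-axiom yields O(redact_blueprint).
The contrapositive of premise 8 (O(log_out ⊃ ~redact_blueprint)) is O(redact_blueprint ⊃ ~log_out), and O(redact_blueprint) is already established, so O(~log_out).
Applying K to premise 7 (O(~log_out ⊃ ~timestamp_policy)) and O(~log_out) yields O(~timestamp_policy).
The contrapositive of premise 6 (O(escrow_transcript ⊃ timestamp_policy)) is O(~timestamp_policy ⊃ ~escrow_transcript), and O(~timestamp_policy) is already established, so O(~escrow_transcript).
However, premise 9 gives O(escrow_transcript).
We now have both O(~escrow_transcript) and O(escrow_transcript) — escrow_transcript is simultaneously obligatory and forbidden, violating the D-axiom.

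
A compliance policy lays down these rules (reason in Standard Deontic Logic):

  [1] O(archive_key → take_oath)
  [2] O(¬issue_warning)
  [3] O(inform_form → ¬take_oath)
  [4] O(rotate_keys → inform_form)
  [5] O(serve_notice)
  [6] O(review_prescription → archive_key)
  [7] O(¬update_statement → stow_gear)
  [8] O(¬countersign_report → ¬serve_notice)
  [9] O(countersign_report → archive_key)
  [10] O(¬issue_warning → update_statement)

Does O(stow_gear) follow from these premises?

No

Premise 7 is O(¬update_statement → stow_gear), but O(¬update_statement) is not derivable from the premises, so it does not yield O(stow_gear).
No other premise forces O(stow_gear). An ideal world satisfying every premise can still have stow_gear false, so O(stow_gear) is not derivable.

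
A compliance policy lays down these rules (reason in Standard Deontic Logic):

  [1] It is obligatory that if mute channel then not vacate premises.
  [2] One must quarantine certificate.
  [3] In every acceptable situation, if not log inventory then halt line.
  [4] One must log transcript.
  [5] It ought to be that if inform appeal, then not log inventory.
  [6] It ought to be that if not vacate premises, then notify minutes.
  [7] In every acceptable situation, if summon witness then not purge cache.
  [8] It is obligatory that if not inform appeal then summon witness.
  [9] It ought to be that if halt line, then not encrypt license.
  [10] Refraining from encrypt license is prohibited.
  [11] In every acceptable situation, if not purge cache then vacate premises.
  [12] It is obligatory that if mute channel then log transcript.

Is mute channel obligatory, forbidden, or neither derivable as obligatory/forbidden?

Forbidden

Premise 10, F(¬encrypt_license), is equivalent to O(encrypt_license).
The contrapositive of premise 9 (O(halt_line → ¬encrypt_license)) is O(encrypt_license → ¬halt_line), and O(encrypt_license) is already established, so O(¬halt_line).
The contrapositive of premise 3 (O(¬log_inventory → halt_line)) is O(¬halt_line → log_inventory), and O(¬halt_line) is already established, so O(log_inventory).
Premise 5, O(inform_appeal → ¬log_inventory), contraposes to O(log_inventory → ¬inform_appeal); with O(log_inventory) we get O(¬inform_appeal).
From O(¬inform_appeal) and premise 8, O(¬inform_appeal → summon_witness), we obtain O(summon_witness).
From O(summon_witness) and premise 7, O(summon_witness → ¬purge_cache), we obtain O(¬purge_cache).
From O(¬purge_cache) and premise 11, O(¬purge_cache → vacate_premises), we obtain O(vacate_premises).
Premise 1 is O(mute_channel → ¬vacate_premises); contrapositively O(vacate_premises → ¬mute_channel). Since O(vacate_premises) holds, K gives O(¬mute_channel).
Premises 2, 4, 6, 12 do not contribute to this derivation.
Thus O(¬mute_channel), which is F(mute_channel): mute_channel is forbidden.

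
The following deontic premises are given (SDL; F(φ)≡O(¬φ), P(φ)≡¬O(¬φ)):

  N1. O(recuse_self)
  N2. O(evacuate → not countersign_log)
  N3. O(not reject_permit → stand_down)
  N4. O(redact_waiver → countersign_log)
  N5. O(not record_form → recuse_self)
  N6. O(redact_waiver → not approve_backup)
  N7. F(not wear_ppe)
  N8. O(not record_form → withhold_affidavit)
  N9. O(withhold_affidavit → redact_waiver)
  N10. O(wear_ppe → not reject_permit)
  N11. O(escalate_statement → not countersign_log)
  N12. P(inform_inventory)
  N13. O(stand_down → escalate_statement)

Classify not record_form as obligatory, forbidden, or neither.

Forbidden

Premise 7, F(not wear_ppe), is equivalent to O(wear_ppe).
With premise 10, O(wear_ppe → not reject_permit), the K-axiom yields O(not reject_permit).
From O(not reject_permit) and premise 3, O(not reject_permit → stand_down), we obtain O(stand_down).
Applying K to premise 13 (O(stand_down → escalate_statement)) and O(stand_down) yields O(escalate_statement).
Premise 11 is O(escalate_statement → not countersign_log); since O(escalate_statement), deontic closure gives O(not countersign_log).
Premise 4 is O(redact_waiver → countersign_log); contrapositively O(not countersign_log → not redact_waiver). Since O(not countersign_log) holds, K gives O(not redact_waiver).
Premise 9 is O(withhold_affidavit → redact_waiver); contrapositively O(not redact_waiver → not withhold_affidavit). Since O(not redact_waiver) holds, K gives O(not withhold_affidavit).
Premise 8, O(not record_form → withhold_affidavit), contraposes to O(not withhold_affidavit → record_form); with O(not withhold_affidavit) we get O(record_form).
Premises 1, 2, 5, 6, 12 do not contribute to this derivation.
Thus O(record_form), which is F(not record_form): not record_form is forbidden.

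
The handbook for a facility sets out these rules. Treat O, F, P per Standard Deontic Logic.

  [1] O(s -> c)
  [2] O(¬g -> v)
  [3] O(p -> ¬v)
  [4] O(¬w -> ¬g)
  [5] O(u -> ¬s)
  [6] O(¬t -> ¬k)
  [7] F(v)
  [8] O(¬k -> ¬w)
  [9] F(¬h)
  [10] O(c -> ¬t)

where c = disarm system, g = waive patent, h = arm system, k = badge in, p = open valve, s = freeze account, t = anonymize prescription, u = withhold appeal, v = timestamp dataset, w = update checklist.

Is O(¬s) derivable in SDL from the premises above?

Yes

F(v) at premise 7 means O(¬v).
Premise 2, O(¬g -> v), contraposes to O(¬v -> g); with O(¬v) we get O(g).
Premise 4 is O(¬w -> ¬g); contrapositively O(g -> w). Since O(g) holds, K gives O(w).
Premise 8 is O(¬k -> ¬w); contrapositively O(w -> k). Since O(w) holds, K gives O(k).
Premise 6 is O(¬t -> ¬k); contrapositively O(k -> t). Since O(k) holds, K gives O(t).
The contrapositive of premise 10 (O(c -> ¬t)) is O(t -> ¬c), and O(t) is already established, so O(¬c).
Premise 1, O(s -> c), contraposes to O(¬c -> ¬s); with O(¬c) we get O(¬s).
Premises 3, 5, 9 do not contribute to this derivation.
So O(¬s) follows.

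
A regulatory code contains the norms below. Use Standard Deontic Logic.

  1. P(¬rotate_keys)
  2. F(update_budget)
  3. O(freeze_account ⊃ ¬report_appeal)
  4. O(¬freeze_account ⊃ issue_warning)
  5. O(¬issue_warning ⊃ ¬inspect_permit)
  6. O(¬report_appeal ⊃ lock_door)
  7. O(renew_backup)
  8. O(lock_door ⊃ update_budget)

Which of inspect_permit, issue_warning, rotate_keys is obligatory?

Premise 2, F(update_budget), is equivalent to O(¬update_budget).
Premise 8, O(lock_door ⊃ update_budget), contraposes to O(¬update_budget ⊃ ¬lock_door); with O(¬update_budget) we get O(¬lock_door).
Premise 6 is O(¬report_appeal ⊃ lock_door); contrapositively O(¬lock_door ⊃ report_appeal). Since O(¬lock_door) holds, K gives O(report_appeal).
The contrapositive of premise 3 (O(freeze_account ⊃ ¬report_appeal)) is O(report_appeal ⊃ ¬freeze_account), and O(report_appeal) is already established, so O(¬freeze_account).
With premise 4, O(¬freeze_account ⊃ issue_warning), the K-axiom yields O(issue_warning).
So O(issue_warning) holds — issue_warning is obligatory. None of the other listed options is made obligatory by any chain of premises.

issue_warning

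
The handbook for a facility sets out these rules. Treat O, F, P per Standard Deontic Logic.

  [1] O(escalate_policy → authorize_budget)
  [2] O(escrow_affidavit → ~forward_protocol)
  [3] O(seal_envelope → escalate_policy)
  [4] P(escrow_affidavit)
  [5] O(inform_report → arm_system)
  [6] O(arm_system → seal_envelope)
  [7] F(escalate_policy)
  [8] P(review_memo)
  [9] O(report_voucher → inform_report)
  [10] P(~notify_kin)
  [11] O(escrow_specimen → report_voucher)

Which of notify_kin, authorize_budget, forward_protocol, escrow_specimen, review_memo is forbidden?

escrow_specimen

Premise 7 is F(escalate_policy), i.e. O(~escalate_policy).
The contrapositive of premise 3 (O(seal_envelope → escalate_policy)) is O(~escalate_policy → ~seal_envelope), and O(~escalate_policy) is already established, so O(~seal_envelope).
The contrapositive of premise 6 (O(arm_system → seal_envelope)) is O(~seal_envelope → ~arm_system), and O(~seal_envelope) is already established, so O(~arm_system).
The contrapositive of premise 5 (O(inform_report → arm_system)) is O(~arm_system → ~inform_report), and O(~arm_system) is already established, so O(~inform_report).
The contrapositive of premise 9 (O(report_voucher → inform_report)) is O(~inform_report → ~report_voucher), and O(~inform_report) is already established, so O(~report_voucher).
Premise 11, O(escrow_specimen → report_voucher), contraposes to O(~report_voucher → ~escrow_specimen); with O(~report_voucher) we get O(~escrow_specimen).
So O(~escrow_specimen) holds, i.e. escrow_specimen is forbidden. None of the other listed options is forbidden under the premises.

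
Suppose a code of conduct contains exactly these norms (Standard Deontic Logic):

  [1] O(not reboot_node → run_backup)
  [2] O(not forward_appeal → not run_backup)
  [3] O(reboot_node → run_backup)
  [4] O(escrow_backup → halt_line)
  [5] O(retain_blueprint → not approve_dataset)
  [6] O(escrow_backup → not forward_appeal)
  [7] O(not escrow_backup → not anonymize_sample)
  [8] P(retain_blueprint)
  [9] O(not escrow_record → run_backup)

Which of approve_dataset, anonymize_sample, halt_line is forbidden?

anonymize_sample

Premises 3 and 1 cover both cases: O(reboot_node → run_backup) and O(not reboot_node → run_backup). Since reboot_node ∨ not reboot_node is a tautology, O(run_backup) follows.
The contrapositive of premise 2 (O(not forward_appeal → not run_backup)) is O(run_backup → forward_appeal), and O(run_backup) is already established, so O(forward_appeal).
Premise 6 is O(escrow_backup → not forward_appeal); contrapositively O(forward_appeal → not escrow_backup). Since O(forward_appeal) holds, K gives O(not escrow_backup).
From O(not escrow_backup) and premise 7, O(not escrow_backup → not anonymize_sample), we obtain O(not anonymize_sample).
So O(not anonymize_sample) holds, i.e. anonymize_sample is forbidden. None of the other listed options is forbidden under the premises.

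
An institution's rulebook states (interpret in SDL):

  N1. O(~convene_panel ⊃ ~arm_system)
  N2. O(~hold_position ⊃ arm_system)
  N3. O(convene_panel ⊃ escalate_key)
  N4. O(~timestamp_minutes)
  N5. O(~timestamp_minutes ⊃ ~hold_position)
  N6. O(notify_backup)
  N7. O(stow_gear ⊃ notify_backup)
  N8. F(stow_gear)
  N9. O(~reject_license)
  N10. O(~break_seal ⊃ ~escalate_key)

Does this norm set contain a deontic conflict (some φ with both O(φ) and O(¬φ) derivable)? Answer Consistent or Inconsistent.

Premise 7 is O(stow_gear ⊃ notify_backup); even if O(notify_backup) held, inferring O(stow_gear) would be affirming the consequent — invalid.
So O(stow_gear) is not derivable, and the apparent clash with O(~stow_gear) does not arise.
A world satisfying every obligation exists (e.g. arm_system=true, break_seal=true, convene_panel=true, escalate_key=true, hold_position=false, notify_backup=true, reject_license=false, stow_gear=false, timestamp_minutes=false); no atom is both obligatory and forbidden, so the set is consistent.

Consistent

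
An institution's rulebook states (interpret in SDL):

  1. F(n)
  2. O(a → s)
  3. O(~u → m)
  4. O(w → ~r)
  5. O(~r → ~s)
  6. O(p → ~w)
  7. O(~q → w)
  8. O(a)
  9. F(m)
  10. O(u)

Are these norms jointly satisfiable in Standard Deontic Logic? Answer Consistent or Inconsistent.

Consistent

Premise 3 is O(~u → m), but O(~u) is not derivable from the premises, so it does not yield O(m).
So O(m) is not derivable, and the apparent clash with O(~m) does not arise.
A world satisfying every obligation exists (e.g. a=true, m=false, n=false, p=false, q=true, r=true, s=true, u=true, w=false); no atom is both obligatory and forbidden, so the set is consistent.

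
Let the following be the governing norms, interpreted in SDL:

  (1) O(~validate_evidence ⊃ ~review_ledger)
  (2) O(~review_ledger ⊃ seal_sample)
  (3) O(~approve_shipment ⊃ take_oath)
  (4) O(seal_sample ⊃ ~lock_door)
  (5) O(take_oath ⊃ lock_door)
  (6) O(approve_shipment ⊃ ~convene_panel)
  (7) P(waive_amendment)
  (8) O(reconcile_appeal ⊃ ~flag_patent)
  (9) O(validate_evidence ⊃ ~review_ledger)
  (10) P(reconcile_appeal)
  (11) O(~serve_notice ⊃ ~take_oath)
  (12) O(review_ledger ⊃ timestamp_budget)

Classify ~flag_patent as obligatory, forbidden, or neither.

Premise 8 is O(reconcile_appeal ⊃ ~flag_patent), but O(reconcile_appeal) is not derivable from the premises (the permission P(reconcile_appeal) asserts only ~O(~reconcile_appeal), not O(reconcile_appeal)), so it does not yield O(~flag_patent).
No premise or chain of K-axiom applications forces O(~flag_patent), and none forces O(flag_patent). So ~flag_patent is neither obligatory nor forbidden under these norms.

Neither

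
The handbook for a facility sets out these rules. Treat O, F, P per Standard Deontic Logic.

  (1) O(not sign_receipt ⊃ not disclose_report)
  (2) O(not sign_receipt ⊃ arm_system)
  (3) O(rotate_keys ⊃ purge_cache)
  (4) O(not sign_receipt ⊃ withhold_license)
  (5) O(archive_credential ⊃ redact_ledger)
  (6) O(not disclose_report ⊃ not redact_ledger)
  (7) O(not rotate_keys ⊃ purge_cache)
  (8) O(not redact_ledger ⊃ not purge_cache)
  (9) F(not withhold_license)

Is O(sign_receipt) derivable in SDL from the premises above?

Yes

By case analysis on not rotate_keys: premise 7 gives O(not rotate_keys ⊃ purge_cache) and premise 3 gives O(rotate_keys ⊃ purge_cache), so O(purge_cache) either way.
The contrapositive of premise 8 (O(not redact_ledger ⊃ not purge_cache)) is O(purge_cache ⊃ redact_ledger), and O(purge_cache) is already established, so O(redact_ledger).
Premise 6, O(not disclose_report ⊃ not redact_ledger), contraposes to O(redact_ledger ⊃ disclose_report); with O(redact_ledger) we get O(disclose_report).
Premise 1 is O(not sign_receipt ⊃ not disclose_report); contrapositively O(disclose_report ⊃ sign_receipt). Since O(disclose_report) holds, K gives O(sign_receipt).
Premises 2, 4, 5, 9 do not contribute to this derivation.
So O(sign_receipt) follows.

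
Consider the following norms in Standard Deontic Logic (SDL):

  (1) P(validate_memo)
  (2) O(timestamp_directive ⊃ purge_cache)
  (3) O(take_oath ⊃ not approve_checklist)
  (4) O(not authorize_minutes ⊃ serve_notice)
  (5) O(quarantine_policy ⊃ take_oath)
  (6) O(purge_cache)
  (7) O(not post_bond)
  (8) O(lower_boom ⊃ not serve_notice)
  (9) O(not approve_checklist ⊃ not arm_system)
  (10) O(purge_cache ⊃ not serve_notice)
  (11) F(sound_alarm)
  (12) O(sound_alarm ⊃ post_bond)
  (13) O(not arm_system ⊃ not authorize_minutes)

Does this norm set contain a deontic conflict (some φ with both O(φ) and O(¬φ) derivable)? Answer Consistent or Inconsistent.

Consistent

Premise 12 is O(sound_alarm ⊃ post_bond), but O(sound_alarm) is not derivable from the premises, so it does not yield O(post_bond).
So O(post_bond) is not derivable, and the apparent clash with O(not post_bond) does not arise.
A world satisfying every obligation exists (e.g. approve_checklist=true, arm_system=true, authorize_minutes=true, lower_boom=false, post_bond=false, purge_cache=true, quarantine_policy=false, serve_notice=false, sound_alarm=false, take_oath=false, timestamp_directive=false, validate_memo=false); no atom is both obligatory and forbidden, so the set is consistent.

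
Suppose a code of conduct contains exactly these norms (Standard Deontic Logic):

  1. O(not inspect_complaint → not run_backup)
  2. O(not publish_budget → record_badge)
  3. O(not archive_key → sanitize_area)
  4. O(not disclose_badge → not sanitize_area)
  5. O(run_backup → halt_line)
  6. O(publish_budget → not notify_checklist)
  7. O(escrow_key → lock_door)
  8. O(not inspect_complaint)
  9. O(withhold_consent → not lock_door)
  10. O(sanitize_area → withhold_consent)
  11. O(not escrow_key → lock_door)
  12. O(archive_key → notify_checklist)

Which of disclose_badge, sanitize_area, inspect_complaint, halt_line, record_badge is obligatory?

record_badge

By case analysis on not escrow_key: premise 11 gives O(not escrow_key → lock_door) and premise 7 gives O(escrow_key → lock_door), so O(lock_door) either way.
The contrapositive of premise 9 (O(withhold_consent → not lock_door)) is O(lock_door → not withhold_consent), and O(lock_door) is already established, so O(not withhold_consent).
Premise 10 is O(sanitize_area → withhold_consent); contrapositively O(not withhold_consent → not sanitize_area). Since O(not withhold_consent) holds, K gives O(not sanitize_area).
The contrapositive of premise 3 (O(not archive_key → sanitize_area)) is O(not sanitize_area → archive_key), and O(not sanitize_area) is already established, so O(archive_key).
Applying K to premise 12 (O(archive_key → notify_checklist)) and O(archive_key) yields O(notify_checklist).
The contrapositive of premise 6 (O(publish_budget → not notify_checklist)) is O(notify_checklist → not publish_budget), and O(notify_checklist) is already established, so O(not publish_budget).
Applying K to premise 2 (O(not publish_budget → record_badge)) and O(not publish_budget) yields O(record_badge).
So O(record_badge) holds — record_badge is obligatory. None of the other listed options is made obligatory by any chain of premises.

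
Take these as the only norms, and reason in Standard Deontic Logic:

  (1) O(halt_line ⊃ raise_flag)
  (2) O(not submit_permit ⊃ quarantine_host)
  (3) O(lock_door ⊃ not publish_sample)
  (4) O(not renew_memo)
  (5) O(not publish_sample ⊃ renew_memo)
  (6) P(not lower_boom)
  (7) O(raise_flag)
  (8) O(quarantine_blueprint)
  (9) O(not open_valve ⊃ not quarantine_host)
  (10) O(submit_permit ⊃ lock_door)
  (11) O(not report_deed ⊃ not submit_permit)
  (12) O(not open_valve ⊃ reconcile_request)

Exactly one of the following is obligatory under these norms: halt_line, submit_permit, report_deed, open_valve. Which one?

From premise 4 we have O(not renew_memo).
Premise 5 is O(not publish_sample ⊃ renew_memo); contrapositively O(not renew_memo ⊃ publish_sample). Since O(not renew_memo) holds, K gives O(publish_sample).
Premise 3, O(lock_door ⊃ not publish_sample), contraposes to O(publish_sample ⊃ not lock_door); with O(publish_sample) we get O(not lock_door).
Premise 10, O(submit_permit ⊃ lock_door), contraposes to O(not lock_door ⊃ not submit_permit); with O(not lock_door) we get O(not submit_permit).
Applying K to premise 2 (O(not submit_permit ⊃ quarantine_host)) and O(not submit_permit) yields O(quarantine_host).
The contrapositive of premise 9 (O(not open_valve ⊃ not quarantine_host)) is O(quarantine_host ⊃ open_valve), and O(quarantine_host) is already established, so O(open_valve).
So O(open_valve) holds — open_valve is obligatory. None of the other listed options is made obligatory by any chain of premises.

open_valve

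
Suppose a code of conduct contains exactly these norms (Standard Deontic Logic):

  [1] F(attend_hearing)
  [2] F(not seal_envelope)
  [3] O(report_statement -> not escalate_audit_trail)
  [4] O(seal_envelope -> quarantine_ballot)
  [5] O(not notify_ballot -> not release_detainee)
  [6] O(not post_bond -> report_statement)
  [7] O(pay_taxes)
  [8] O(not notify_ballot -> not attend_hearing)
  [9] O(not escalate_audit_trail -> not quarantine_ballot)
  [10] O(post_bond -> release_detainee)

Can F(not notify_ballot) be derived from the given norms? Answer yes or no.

Yes

Premise 2, F(not seal_envelope), is equivalent to O(seal_envelope).
From O(seal_envelope) and premise 4, O(seal_envelope -> quarantine_ballot), we obtain O(quarantine_ballot).
Premise 9 is O(not escalate_audit_trail -> not quarantine_ballot); contrapositively O(quarantine_ballot -> escalate_audit_trail). Since O(quarantine_ballot) holds, K gives O(escalate_audit_trail).
The contrapositive of premise 3 (O(report_statement -> not escalate_audit_trail)) is O(escalate_audit_trail -> not report_statement), and O(escalate_audit_trail) is already established, so O(not report_statement).
Premise 6, O(not post_bond -> report_statement), contraposes to O(not report_statement -> post_bond); with O(not report_statement) we get O(post_bond).
Applying K to premise 10 (O(post_bond -> release_detainee)) and O(post_bond) yields O(release_detainee).
The contrapositive of premise 5 (O(not notify_ballot -> not release_detainee)) is O(release_detainee -> notify_ballot), and O(release_detainee) is already established, so O(notify_ballot).
Premises 1, 7, 8 do not contribute to this derivation.
So O(notify_ballot) holds, i.e. F(not notify_ballot). The claim follows.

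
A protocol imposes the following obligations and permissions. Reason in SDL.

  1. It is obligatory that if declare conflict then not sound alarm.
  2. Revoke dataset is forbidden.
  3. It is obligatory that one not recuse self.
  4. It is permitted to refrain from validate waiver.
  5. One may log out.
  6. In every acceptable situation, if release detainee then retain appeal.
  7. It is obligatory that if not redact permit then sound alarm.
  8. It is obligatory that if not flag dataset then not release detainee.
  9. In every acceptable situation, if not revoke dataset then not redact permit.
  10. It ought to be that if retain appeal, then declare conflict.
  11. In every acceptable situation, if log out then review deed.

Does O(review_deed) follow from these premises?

Premise 11 is O(log_out → review_deed), but O(log_out) is not derivable from the premises (the permission P(log_out) asserts only ¬O(¬log_out), not O(log_out)), so it does not yield O(review_deed).
No other premise forces O(review_deed). An ideal world satisfying every premise can still have review_deed false, so O(review_deed) is not derivable.

No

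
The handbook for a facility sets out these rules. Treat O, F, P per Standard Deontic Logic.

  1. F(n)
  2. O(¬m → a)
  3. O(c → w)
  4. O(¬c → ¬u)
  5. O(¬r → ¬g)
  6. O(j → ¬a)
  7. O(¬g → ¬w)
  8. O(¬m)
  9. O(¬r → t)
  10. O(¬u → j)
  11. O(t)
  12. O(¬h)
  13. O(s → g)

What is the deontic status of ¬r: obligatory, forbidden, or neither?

From premise 8 we have O(¬m).
With premise 2, O(¬m → a), the K-axiom yields O(a).
Premise 6 is O(j → ¬a); contrapositively O(a → ¬j). Since O(a) holds, K gives O(¬j).
Premise 10 is O(¬u → j); contrapositively O(¬j → u). Since O(¬j) holds, K gives O(u).
Premise 4, O(¬c → ¬u), contraposes to O(u → c); with O(u) we get O(c).
Applying K to premise 3 (O(c → w)) and O(c) yields O(w).
Premise 7 is O(¬g → ¬w); contrapositively O(w → g). Since O(w) holds, K gives O(g).
The contrapositive of premise 5 (O(¬r → ¬g)) is O(g → r), and O(g) is already established, so O(r).
Premises 1, 9, 11, 12, 13 do not contribute to this derivation.
Thus O(r), which is F(¬r): ¬r is forbidden.

Forbidden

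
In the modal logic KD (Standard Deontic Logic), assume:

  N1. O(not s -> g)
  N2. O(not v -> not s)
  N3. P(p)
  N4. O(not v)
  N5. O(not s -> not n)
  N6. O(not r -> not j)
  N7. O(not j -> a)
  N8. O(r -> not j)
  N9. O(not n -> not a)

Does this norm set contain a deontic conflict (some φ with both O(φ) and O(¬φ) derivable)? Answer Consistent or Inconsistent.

Inconsistent

Premises 8 and 6 are O(r -> not j) and O(not r -> not j); every ideal world satisfies r or not r, so in either case not j holds — hence O(not j).
From O(not j) and premise 7, O(not j -> a), we obtain O(a).
Premise 9 is O(not n -> not a); contrapositively O(a -> n). Since O(a) holds, K gives O(n).
Premise 5 is O(not s -> not n); contrapositively O(n -> s). Since O(n) holds, K gives O(s).
Premise 2 is O(not v -> not s); contrapositively O(s -> v). Since O(s) holds, K gives O(v).
Yet premise 4 states O(not v).
We now have both O(v) and O(not v) — v is simultaneously obligatory and forbidden, violating the D-axiom.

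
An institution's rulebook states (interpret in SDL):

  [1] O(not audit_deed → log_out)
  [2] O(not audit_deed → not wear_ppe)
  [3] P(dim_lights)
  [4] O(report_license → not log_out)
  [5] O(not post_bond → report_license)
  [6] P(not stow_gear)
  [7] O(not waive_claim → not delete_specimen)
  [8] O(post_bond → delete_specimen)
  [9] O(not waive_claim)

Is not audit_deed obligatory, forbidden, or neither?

Premise 9 states O(not waive_claim) outright.
Premise 7 is O(not waive_claim → not delete_specimen); since O(not waive_claim), deontic closure gives O(not delete_specimen).
Premise 8 is O(post_bond → delete_specimen); contrapositively O(not delete_specimen → not post_bond). Since O(not delete_specimen) holds, K gives O(not post_bond).
Applying K to premise 5 (O(not post_bond → report_license)) and O(not post_bond) yields O(report_license).
Applying K to premise 4 (O(report_license → not log_out)) and O(report_license) yields O(not log_out).
Premise 1 is O(not audit_deed → log_out); contrapositively O(not log_out → audit_deed). Since O(not log_out) holds, K gives O(audit_deed).
Premises 2, 3, 6 do not contribute to this derivation.
Thus O(audit_deed), which is F(not audit_deed): not audit_deed is forbidden.

Forbidden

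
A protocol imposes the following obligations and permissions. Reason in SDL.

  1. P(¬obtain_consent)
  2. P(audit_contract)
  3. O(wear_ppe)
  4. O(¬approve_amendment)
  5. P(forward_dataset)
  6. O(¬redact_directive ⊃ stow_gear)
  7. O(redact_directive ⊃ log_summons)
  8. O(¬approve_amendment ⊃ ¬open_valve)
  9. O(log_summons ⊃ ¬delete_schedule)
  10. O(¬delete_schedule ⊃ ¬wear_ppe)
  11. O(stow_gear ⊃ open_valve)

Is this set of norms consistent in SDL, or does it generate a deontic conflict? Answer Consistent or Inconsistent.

Inconsistent

From premise 4 we have O(¬approve_amendment).
From O(¬approve_amendment) and premise 8, O(¬approve_amendment ⊃ ¬open_valve), we obtain O(¬open_valve).
Premise 11 is O(stow_gear ⊃ open_valve); contrapositively O(¬open_valve ⊃ ¬stow_gear). Since O(¬open_valve) holds, K gives O(¬stow_gear).
Premise 6 is O(¬redact_directive ⊃ stow_gear); contrapositively O(¬stow_gear ⊃ redact_directive). Since O(¬stow_gear) holds, K gives O(redact_directive).
Premise 7 is O(redact_directive ⊃ log_summons); since O(redact_directive), deontic closure gives O(log_summons).
Applying K to premise 9 (O(log_summons ⊃ ¬delete_schedule)) and O(log_summons) yields O(¬delete_schedule).
Applying K to premise 10 (O(¬delete_schedule ⊃ ¬wear_ppe)) and O(¬delete_schedule) yields O(¬wear_ppe).
But premise 3 directly asserts O(wear_ppe).
We now have both O(¬wear_ppe) and O(wear_ppe) — wear_ppe is simultaneously obligatory and forbidden, violating the D-axiom.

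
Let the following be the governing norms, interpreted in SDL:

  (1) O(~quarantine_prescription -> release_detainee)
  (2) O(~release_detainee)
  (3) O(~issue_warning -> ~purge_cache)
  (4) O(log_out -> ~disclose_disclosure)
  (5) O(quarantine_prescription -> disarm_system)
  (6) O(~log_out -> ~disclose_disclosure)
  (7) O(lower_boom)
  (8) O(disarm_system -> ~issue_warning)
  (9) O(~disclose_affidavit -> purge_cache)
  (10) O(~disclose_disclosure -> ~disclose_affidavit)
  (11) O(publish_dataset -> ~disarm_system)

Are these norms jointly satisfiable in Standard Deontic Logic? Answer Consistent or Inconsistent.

Inconsistent

By case analysis on ~log_out: premise 6 gives O(~log_out -> ~disclose_disclosure) and premise 4 gives O(log_out -> ~disclose_disclosure), so O(~disclose_disclosure) either way.
From O(~disclose_disclosure) and premise 10, O(~disclose_disclosure -> ~disclose_affidavit), we obtain O(~disclose_affidavit).
Applying K to premise 9 (O(~disclose_affidavit -> purge_cache)) and O(~disclose_affidavit) yields O(purge_cache).
The contrapositive of premise 3 (O(~issue_warning -> ~purge_cache)) is O(purge_cache -> issue_warning), and O(purge_cache) is already established, so O(issue_warning).
Premise 8 is O(disarm_system -> ~issue_warning); contrapositively O(issue_warning -> ~disarm_system). Since O(issue_warning) holds, K gives O(~disarm_system).
Premise 5, O(quarantine_prescription -> disarm_system), contraposes to O(~disarm_system -> ~quarantine_prescription); with O(~disarm_system) we get O(~quarantine_prescription).
With premise 1, O(~quarantine_prescription -> release_detainee), the K-axiom yields O(release_detainee).
But premise 2 directly asserts O(~release_detainee).
We now have both O(release_detainee) and O(~release_detainee) — release_detainee is simultaneously obligatory and forbidden, violating the D-axiom.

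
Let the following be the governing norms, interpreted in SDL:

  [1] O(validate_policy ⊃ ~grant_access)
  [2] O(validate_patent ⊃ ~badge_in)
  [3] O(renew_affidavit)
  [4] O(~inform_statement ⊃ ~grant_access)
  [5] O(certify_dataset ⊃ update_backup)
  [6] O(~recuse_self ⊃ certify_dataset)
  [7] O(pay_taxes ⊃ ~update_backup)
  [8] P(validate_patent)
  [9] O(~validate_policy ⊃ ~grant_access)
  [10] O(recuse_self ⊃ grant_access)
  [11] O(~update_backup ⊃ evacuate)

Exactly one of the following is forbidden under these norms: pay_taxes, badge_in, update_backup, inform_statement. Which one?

pay_taxes

Premises 9 and 1 cover both cases: O(~validate_policy ⊃ ~grant_access) and O(validate_policy ⊃ ~grant_access). Since ~validate_policy ∨ validate_policy is a tautology, O(~grant_access) follows.
Premise 10, O(recuse_self ⊃ grant_access), contraposes to O(~grant_access ⊃ ~recuse_self); with O(~grant_access) we get O(~recuse_self).
Applying K to premise 6 (O(~recuse_self ⊃ certify_dataset)) and O(~recuse_self) yields O(certify_dataset).
From O(certify_dataset) and premise 5, O(certify_dataset ⊃ update_backup), we obtain O(update_backup).
The contrapositive of premise 7 (O(pay_taxes ⊃ ~update_backup)) is O(update_backup ⊃ ~pay_taxes), and O(update_backup) is already established, so O(~pay_taxes).
So O(~pay_taxes) holds, i.e. pay_taxes is forbidden. None of the other listed options is forbidden under the premises.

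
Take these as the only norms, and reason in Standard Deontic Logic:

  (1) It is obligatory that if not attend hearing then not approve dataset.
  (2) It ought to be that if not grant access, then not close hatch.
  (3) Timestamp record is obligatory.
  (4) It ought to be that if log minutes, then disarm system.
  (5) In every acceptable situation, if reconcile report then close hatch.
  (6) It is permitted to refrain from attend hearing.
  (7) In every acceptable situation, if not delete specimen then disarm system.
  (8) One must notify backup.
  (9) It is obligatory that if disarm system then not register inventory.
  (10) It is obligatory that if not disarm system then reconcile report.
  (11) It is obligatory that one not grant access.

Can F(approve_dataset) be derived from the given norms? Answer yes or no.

Premise 1 is O(¬attend_hearing → ¬approve_dataset), but O(¬attend_hearing) is not derivable from the premises (the permission P(¬attend_hearing) asserts only ¬O(attend_hearing), not O(¬attend_hearing)), so it does not yield O(¬approve_dataset).
No other premise forces O(¬approve_dataset). An ideal world satisfying every premise can still have approve_dataset true, so F(approve_dataset) is not derivable.

No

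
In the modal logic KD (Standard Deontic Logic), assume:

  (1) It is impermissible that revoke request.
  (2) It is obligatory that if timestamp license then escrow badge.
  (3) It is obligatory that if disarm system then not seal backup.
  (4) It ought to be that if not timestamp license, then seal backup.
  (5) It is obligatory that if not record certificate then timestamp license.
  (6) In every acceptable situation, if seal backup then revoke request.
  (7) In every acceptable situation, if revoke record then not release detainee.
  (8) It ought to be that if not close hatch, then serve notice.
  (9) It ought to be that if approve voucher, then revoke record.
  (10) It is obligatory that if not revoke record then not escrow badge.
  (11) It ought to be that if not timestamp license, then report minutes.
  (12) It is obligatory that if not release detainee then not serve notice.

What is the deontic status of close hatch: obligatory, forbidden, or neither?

Premise 1 is F(revoke_request), i.e. O(¬revoke_request).
Premise 6, O(seal_backup → revoke_request), contraposes to O(¬revoke_request → ¬seal_backup); with O(¬revoke_request) we get O(¬seal_backup).
The contrapositive of premise 4 (O(¬timestamp_license → seal_backup)) is O(¬seal_backup → timestamp_license), and O(¬seal_backup) is already established, so O(timestamp_license).
From O(timestamp_license) and premise 2, O(timestamp_license → escrow_badge), we obtain O(escrow_badge).
Premise 10 is O(¬revoke_record → ¬escrow_badge); contrapositively O(escrow_badge → revoke_record). Since O(escrow_badge) holds, K gives O(revoke_record).
Premise 7 is O(revoke_record → ¬release_detainee); since O(revoke_record), deontic closure gives O(¬release_detainee).
Applying K to premise 12 (O(¬release_detainee → ¬serve_notice)) and O(¬release_detainee) yields O(¬serve_notice).
Premise 8 is O(¬close_hatch → serve_notice); contrapositively O(¬serve_notice → close_hatch). Since O(¬serve_notice) holds, K gives O(close_hatch).
Premises 3, 5, 9, 11 do not contribute to this derivation.
Hence close_hatch is obligatory.

Obligatory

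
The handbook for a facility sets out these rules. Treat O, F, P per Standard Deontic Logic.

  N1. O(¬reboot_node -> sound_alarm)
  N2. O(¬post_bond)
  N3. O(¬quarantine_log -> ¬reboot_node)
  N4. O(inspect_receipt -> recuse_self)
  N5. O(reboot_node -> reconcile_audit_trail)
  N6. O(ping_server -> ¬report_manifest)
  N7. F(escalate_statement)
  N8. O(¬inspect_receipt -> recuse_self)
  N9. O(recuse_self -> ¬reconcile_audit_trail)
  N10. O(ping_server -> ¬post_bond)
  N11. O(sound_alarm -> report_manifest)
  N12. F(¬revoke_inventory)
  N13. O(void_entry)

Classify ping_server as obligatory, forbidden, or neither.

By case analysis on inspect_receipt: premise 4 gives O(inspect_receipt -> recuse_self) and premise 8 gives O(¬inspect_receipt -> recuse_self), so O(recuse_self) either way.
From O(recuse_self) and premise 9, O(recuse_self -> ¬reconcile_audit_trail), we obtain O(¬reconcile_audit_trail).
Premise 5 is O(reboot_node -> reconcile_audit_trail); contrapositively O(¬reconcile_audit_trail -> ¬reboot_node). Since O(¬reconcile_audit_trail) holds, K gives O(¬reboot_node).
Applying K to premise 1 (O(¬reboot_node -> sound_alarm)) and O(¬reboot_node) yields O(sound_alarm).
With premise 11, O(sound_alarm -> report_manifest), the K-axiom yields O(report_manifest).
The contrapositive of premise 6 (O(ping_server -> ¬report_manifest)) is O(report_manifest -> ¬ping_server), and O(report_manifest) is already established, so O(¬ping_server).
Premises 2, 3, 7, 10, 12, 13 do not contribute to this derivation.
Thus O(¬ping_server), which is F(ping_server): ping_server is forbidden.

Forbidden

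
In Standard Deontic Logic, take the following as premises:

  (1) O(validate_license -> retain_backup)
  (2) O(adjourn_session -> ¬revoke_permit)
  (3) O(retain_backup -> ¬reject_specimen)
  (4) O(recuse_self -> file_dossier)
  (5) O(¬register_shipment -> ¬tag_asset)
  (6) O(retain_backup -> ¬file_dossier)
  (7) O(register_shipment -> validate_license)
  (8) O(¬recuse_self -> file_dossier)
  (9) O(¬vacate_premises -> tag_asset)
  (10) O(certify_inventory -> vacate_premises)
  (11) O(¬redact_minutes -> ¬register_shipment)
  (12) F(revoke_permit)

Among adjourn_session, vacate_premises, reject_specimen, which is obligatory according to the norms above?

By case analysis on recuse_self: premise 4 gives O(recuse_self -> file_dossier) and premise 8 gives O(¬recuse_self -> file_dossier), so O(file_dossier) either way.
The contrapositive of premise 6 (O(retain_backup -> ¬file_dossier)) is O(file_dossier -> ¬retain_backup), and O(file_dossier) is already established, so O(¬retain_backup).
Premise 1, O(validate_license -> retain_backup), contraposes to O(¬retain_backup -> ¬validate_license); with O(¬retain_backup) we get O(¬validate_license).
Premise 7 is O(register_shipment -> validate_license); contrapositively O(¬validate_license -> ¬register_shipment). Since O(¬validate_license) holds, K gives O(¬register_shipment).
Applying K to premise 5 (O(¬register_shipment -> ¬tag_asset)) and O(¬register_shipment) yields O(¬tag_asset).
Premise 9, O(¬vacate_premises -> tag_asset), contraposes to O(¬tag_asset -> vacate_premises); with O(¬tag_asset) we get O(vacate_premises).
So O(vacate_premises) holds — vacate_premises is obligatory. None of the other listed options is made obligatory by any chain of premises.

vacate_premises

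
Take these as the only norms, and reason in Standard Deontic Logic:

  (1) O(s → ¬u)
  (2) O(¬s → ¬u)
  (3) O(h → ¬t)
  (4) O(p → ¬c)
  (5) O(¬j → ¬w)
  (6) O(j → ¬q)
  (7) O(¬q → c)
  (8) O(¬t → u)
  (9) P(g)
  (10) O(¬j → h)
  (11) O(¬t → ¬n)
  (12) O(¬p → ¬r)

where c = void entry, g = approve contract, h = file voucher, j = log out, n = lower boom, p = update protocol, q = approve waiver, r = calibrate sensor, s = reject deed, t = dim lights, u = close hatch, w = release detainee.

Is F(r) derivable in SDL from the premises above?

Yes

Premises 2 and 1 are O(¬s → ¬u) and O(s → ¬u); every ideal world satisfies ¬s or s, so in either case ¬u holds — hence O(¬u).
The contrapositive of premise 8 (O(¬t → u)) is O(¬u → t), and O(¬u) is already established, so O(t).
Premise 3, O(h → ¬t), contraposes to O(t → ¬h); with O(t) we get O(¬h).
The contrapositive of premise 10 (O(¬j → h)) is O(¬h → j), and O(¬h) is already established, so O(j).
With premise 6, O(j → ¬q), the K-axiom yields O(¬q).
Applying K to premise 7 (O(¬q → c)) and O(¬q) yields O(c).
Premise 4 is O(p → ¬c); contrapositively O(c → ¬p). Since O(c) holds, K gives O(¬p).
Premise 12 is O(¬p → ¬r); since O(¬p), deontic closure gives O(¬r).
Premises 5, 9, 11 do not contribute to this derivation.
So O(¬r) holds, i.e. F(r). The claim follows.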